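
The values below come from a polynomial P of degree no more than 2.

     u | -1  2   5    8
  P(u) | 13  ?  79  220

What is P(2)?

The 3 known points determine the degree-2 polynomial uniquely.
Write P(u) = au^2 + bu + c. Substituting each data point gives a linear system:
  a - b + c = 13
  25a + 5b + c = 79
  64a + 8b + c = 220
Solving the system yields a = 4, b = -5, c = 4.
So P(u) = 4u^2 - 5u + 4.
Then P(2) = 10.

10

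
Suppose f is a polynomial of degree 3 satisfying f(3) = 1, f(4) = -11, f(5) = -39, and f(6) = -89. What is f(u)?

f(u) = -u^3 + 4u^2 - 3u + 1

Using the Lagrange interpolation formula with nodes 3, 4, 5, 6:
  L_0(u) = (u - 4)(u - 5)(u - 6) / -6
  L_1(u) = (u - 3)(u - 5)(u - 6) / 2
  L_2(u) = (u - 3)(u - 4)(u - 6) / -2
  L_3(u) = (u - 3)(u - 4)(u - 5) / 6
Then f(u) = 1·L_0(u) - 11·L_1(u) - 39·L_2(u) - 89·L_3(u).
Expanding and collecting terms gives f(u) = -u^3 + 4u^2 - 3u + 1.
Check: f(3) = 1. ✓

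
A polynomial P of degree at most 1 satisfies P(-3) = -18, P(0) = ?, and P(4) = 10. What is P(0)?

-6

The 2 known points determine the degree-1 polynomial uniquely.
Write P(t) = at + b. Substituting each data point gives a linear system:
  -3a + b = -18
  4a + b = 10
Solving the system yields a = 4, b = -6.
So P(t) = 4t - 6.
Then P(0) = -6.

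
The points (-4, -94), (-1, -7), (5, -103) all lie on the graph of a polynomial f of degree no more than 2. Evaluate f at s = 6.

-154

Using the Lagrange interpolation formula with nodes -4, -1, 5:
  L_0(s) = (s + 1)(s - 5) / 27
  L_1(s) = (s + 4)(s - 5) / -18
  L_2(s) = (s + 4)(s + 1) / 54
Then f(s) = -94·L_0(s) - 7·L_1(s) - 103·L_2(s).
Expanding and collecting terms gives f(s) = -5s² + 4s + 2.
Evaluating at s = 6: f(6) = -154.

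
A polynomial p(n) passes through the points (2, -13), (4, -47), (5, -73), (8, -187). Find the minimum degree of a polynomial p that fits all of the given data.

2

Divided differences on the nodes 2, 4, 5, 8:
  order 0: -13  -47  -73  -187
  order 1: -17  -26  -38
  order 2: -3  -3
  order 3: 0
The order-2 divided differences are all -3 (nonzero) and every higher order vanishes, so the data lies on a polynomial of degree exactly 2.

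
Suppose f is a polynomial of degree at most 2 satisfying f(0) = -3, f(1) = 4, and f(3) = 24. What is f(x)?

Using the Lagrange interpolation formula with nodes 0, 1, 3:
  L_0(x) = (x - 1)(x - 3) / 3
  L_1(x) = x(x - 3) / -2
  L_2(x) = x(x - 1) / 6
Then f(x) = -3·L_0(x) + 4·L_1(x) + 24·L_2(x).
Expanding and collecting terms gives f(x) = x² + 6x - 3.
Check: f(1) = 4. ✓

f(x) = x^2 + 6x - 3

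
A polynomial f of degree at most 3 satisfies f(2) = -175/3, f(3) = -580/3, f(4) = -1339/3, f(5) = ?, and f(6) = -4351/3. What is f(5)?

-2560/3

On equispaced nodes a degree-3 polynomial has vanishing fourth forward difference, so
  f(2) - 4·f(3) + 6·f(4) - 4·f(5) + f(6) = 0.
Substituting the known values and solving for f(5):
  -4·f(5) = 10240/3
  f(5) = -2560/3.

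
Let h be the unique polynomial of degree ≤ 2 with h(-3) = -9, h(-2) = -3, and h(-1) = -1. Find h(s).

h(s) = -2s^2 - 4s - 3

Using the Lagrange interpolation formula with nodes -3, -2, -1:
  L_0(s) = (s + 2)(s + 1) / 2
  L_1(s) = (s + 3)(s + 1) / -1
  L_2(s) = (s + 3)(s + 2) / 2
Then h(s) = -9·L_0(s) - 3·L_1(s) - 1·L_2(s).
Expanding and collecting terms gives h(s) = -2s^2 - 4s - 3.
Check: h(-3) = -9. ✓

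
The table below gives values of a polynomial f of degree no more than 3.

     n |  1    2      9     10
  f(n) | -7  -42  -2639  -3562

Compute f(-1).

Using the Lagrange interpolation formula with nodes 1, 2, 9, 10:
  L_0(n) = (n - 2)(n - 9)(n - 10) / -72
  L_1(n) = (n - 1)(n - 9)(n - 10) / 56
  L_2(n) = (n - 1)(n - 2)(n - 10) / -56
  L_3(n) = (n - 1)(n - 2)(n - 9) / 72
Then f(n) = -7·L_0(n) - 42·L_1(n) - 2639·L_2(n) - 3562·L_3(n).
Expanding and collecting terms gives f(n) = -3n^3 - 6n^2 + 4n - 2.
Evaluating at n = -1: f(-1) = -9.

-9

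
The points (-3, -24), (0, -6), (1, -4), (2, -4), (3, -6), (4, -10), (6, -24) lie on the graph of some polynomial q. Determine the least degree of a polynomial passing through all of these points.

Divided differences on the nodes -3, 0, 1, 2, 3, 4, 6:
  order 0: -24  -6  -4  -4  -6  -10  -24
  order 1: 6  2  0  -2  -4  -7
  order 2: -1  -1  -1  -1  -1
  order 3: 0  0  0  0
  order 4: 0  0  0
  order 5: 0  0
  order 6: 0
The order-2 divided differences are all -1 (nonzero) and every higher order vanishes, so the data lies on a polynomial of degree exactly 2.

2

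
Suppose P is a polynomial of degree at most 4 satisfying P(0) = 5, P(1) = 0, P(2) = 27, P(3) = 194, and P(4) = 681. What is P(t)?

P(t) = 3t^4 - 5t^2 - 3t + 5

Write P(t) = at^4 + bt^3 + ct^2 + dt + e. Substituting each data point gives a linear system:
  e = 5
  a + b + c + d + e = 0
  16a + 8b + 4c + 2d + e = 27
  81a + 27b + 9c + 3d + e = 194
  256a + 64b + 16c + 4d + e = 681
Solving the system yields a = 3, b = 0, c = -5, d = -3, e = 5.
So P(t) = 3t^4 - 5t^2 - 3t + 5.
Check: P(1) = 0. ✓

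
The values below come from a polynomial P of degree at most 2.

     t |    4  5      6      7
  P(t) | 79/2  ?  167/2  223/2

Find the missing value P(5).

119/2

The 3 known points determine the degree-2 polynomial uniquely.
Write P(t) = at^2 + bt + c. Substituting each data point gives a linear system:
  16a + 4b + c = 79/2
  36a + 6b + c = 167/2
  49a + 7b + c = 223/2
Solving the system yields a = 2, b = 2, c = -1/2.
So P(t) = 2t^2 + 2t - 1/2.
Then P(5) = 119/2.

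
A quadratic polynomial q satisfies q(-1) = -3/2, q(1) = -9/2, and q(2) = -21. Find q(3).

-95/2

Using the Lagrange interpolation formula with nodes -1, 1, 2:
  L_0(u) = (u - 1)(u - 2) / 6
  L_1(u) = (u + 1)(u - 2) / -2
  L_2(u) = (u + 1)(u - 1) / 3
Then q(u) = -3/2·L_0(u) - 9/2·L_1(u) - 21·L_2(u).
Expanding and collecting terms gives q(u) = -5u^2 - (3/2)u + 2.
Evaluating at u = 3: q(3) = -95/2.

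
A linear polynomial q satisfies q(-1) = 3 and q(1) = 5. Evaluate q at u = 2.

6

Using the Lagrange interpolation formula with nodes -1, 1:
  L_0(u) = (u - 1) / -2
  L_1(u) = (u + 1) / 2
Then q(u) = 3·L_0(u) + 5·L_1(u).
Expanding and collecting terms gives q(u) = u + 4.
Evaluating at u = 2: q(2) = 6.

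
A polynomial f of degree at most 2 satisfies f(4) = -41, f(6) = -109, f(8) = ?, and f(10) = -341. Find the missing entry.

-209

The 3 known points determine the degree-2 polynomial uniquely.
Write f(n) = an^2 + bn + c. Substituting each data point gives a linear system:
  16a + 4b + c = -41
  36a + 6b + c = -109
  100a + 10b + c = -341
Solving the system yields a = -4, b = 6, c = -1.
So f(n) = -4n² + 6n - 1.
Then f(8) = -209.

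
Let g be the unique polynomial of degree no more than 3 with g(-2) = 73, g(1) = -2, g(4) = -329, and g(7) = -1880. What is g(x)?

Write g(x) = ax^3 + bx^2 + cx + d. Substituting each data point gives a linear system:
  -8a + 4b - 2c + d = 73
  a + b + c + d = -2
  64a + 16b + 4c + d = -329
  343a + 49b + 7c + d = -1880
Solving the system yields a = -6, b = 4, c = -3, d = 3.
So g(x) = -6x^3 + 4x^2 - 3x + 3.
Check: g(-2) = 73. ✓

g(x) = -6x^3 + 4x^2 - 3x + 3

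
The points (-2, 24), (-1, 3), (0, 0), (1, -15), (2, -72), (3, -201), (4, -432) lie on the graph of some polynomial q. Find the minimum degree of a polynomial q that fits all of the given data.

3

Forward differences of the values at t = -2, -1, 0, 1, 2, 3, 4:
  q  : 24  3  0  -15  -72  -201  -432
  Δ  : -21  -3  -15  -57  -129  -231
  Δ^2: 18  -12  -42  -72  -102
  Δ^3: -30  -30  -30  -30
  Δ^4: 0  0  0
  Δ^5: 0  0
  Δ^6: 0
The third differences are constant (-30) and nonzero, while all higher differences vanish, so the minimal degree is 3.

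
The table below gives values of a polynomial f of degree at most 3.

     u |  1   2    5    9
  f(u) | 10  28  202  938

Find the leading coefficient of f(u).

Write f(u) = au^3 + bu^2 + cu + d. Substituting each data point gives a linear system:
  a + b + c + d = 10
  8a + 4b + 2c + d = 28
  125a + 25b + 5c + d = 202
  729a + 81b + 9c + d = 938
Solving the system yields a = 1, b = 2, c = 5, d = 2.
So f(u) = u^3 + 2u^2 + 5u + 2.
The leading coefficient is 1.

1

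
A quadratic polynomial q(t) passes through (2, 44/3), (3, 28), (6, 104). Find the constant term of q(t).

6

Write q(t) = at^2 + bt + c. Substituting each data point gives a linear system:
  4a + 2b + c = 44/3
  9a + 3b + c = 28
  36a + 6b + c = 104
Solving the system yields a = 3, b = -5/3, c = 6.
So q(t) = 3t² - (5/3)t + 6.
The constant term is 6.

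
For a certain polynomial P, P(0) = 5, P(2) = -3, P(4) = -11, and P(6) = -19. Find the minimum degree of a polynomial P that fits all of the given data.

1

Forward differences of the values at s = 0, 2, 4, 6:
  P  : 5  -3  -11  -19
  Δ  : -8  -8  -8
  Δ^2: 0  0
  Δ^3: 0
The first differences are constant (-8) and nonzero, while all higher differences vanish, so the minimal degree is 1.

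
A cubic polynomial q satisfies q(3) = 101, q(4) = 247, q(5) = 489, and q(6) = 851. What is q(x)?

q(x) = 4x^3 - 2x - 1

Write q(x) = ax^3 + bx^2 + cx + d. Substituting each data point gives a linear system:
  27a + 9b + 3c + d = 101
  64a + 16b + 4c + d = 247
  125a + 25b + 5c + d = 489
  216a + 36b + 6c + d = 851
Solving the system yields a = 4, b = 0, c = -2, d = -1.
So q(x) = 4x^3 - 2x - 1.
Check: q(3) = 101. ✓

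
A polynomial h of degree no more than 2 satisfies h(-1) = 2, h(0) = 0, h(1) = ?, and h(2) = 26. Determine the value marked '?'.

8

On equispaced nodes a degree-2 polynomial has vanishing third forward difference, so
  - h(-1) + 3·h(0) - 3·h(1) + h(2) = 0.
Substituting the known values and solving for h(1):
  -3·h(1) = -24
  h(1) = 8.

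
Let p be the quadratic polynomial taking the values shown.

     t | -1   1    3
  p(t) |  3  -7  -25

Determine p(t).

Write p(t) = at^2 + bt + c. Substituting each data point gives a linear system:
  a - b + c = 3
  a + b + c = -7
  9a + 3b + c = -25
Solving the system yields a = -1, b = -5, c = -1.
So p(t) = -t² - 5t - 1.
Check: p(1) = -7. ✓

p(t) = -t^2 - 5t - 1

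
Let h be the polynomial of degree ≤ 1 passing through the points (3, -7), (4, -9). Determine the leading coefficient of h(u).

Write h(u) = au + b. Substituting each data point gives a linear system:
  3a + b = -7
  4a + b = -9
Solving the system yields a = -2, b = -1.
So h(u) = -2u - 1.
The leading coefficient is -2.

-2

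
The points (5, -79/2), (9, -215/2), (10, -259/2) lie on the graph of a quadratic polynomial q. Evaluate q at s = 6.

Using the Lagrange interpolation formula with nodes 5, 9, 10:
  L_0(s) = (s - 9)(s - 10) / 20
  L_1(s) = (s - 5)(s - 10) / -4
  L_2(s) = (s - 5)(s - 9) / 5
Then q(s) = -79/2·L_0(s) - 215/2·L_1(s) - 259/2·L_2(s).
Expanding and collecting terms gives q(s) = -s² - 3s + 1/2.
Evaluating at s = 6: q(6) = -107/2.

-107/2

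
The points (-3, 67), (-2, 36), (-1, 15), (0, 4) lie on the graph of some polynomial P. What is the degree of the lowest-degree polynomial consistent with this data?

2

Forward differences of the values at s = -3, -2, -1, 0:
  P  : 67  36  15  4
  Δ  : -31  -21  -11
  Δ^2: 10  10
  Δ^3: 0
The second differences are constant (10) and nonzero, while all higher differences vanish, so the minimal degree is 2.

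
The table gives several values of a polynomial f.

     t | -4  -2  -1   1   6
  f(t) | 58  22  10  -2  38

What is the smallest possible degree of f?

Divided differences on the nodes -4, -2, -1, 1, 6:
  order 0: 58  22  10  -2  38
  order 1: -18  -12  -6  8
  order 2: 2  2  2
  order 3: 0  0
  order 4: 0
The order-2 divided differences are all 2 (nonzero) and every higher order vanishes, so the data lies on a polynomial of degree exactly 2.

2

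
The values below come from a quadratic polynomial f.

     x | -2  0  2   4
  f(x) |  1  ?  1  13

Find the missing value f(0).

-3

On equispaced nodes a degree-2 polynomial has vanishing third forward difference, so
  - f(-2) + 3·f(0) - 3·f(2) + f(4) = 0.
Substituting the known values and solving for f(0):
  3·f(0) = -9
  f(0) = -3.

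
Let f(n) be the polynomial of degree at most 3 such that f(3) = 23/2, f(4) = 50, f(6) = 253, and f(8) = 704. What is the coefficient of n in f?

Write f(n) = an^3 + bn^2 + cn + d. Substituting each data point gives a linear system:
  27a + 9b + 3c + d = 23/2
  64a + 16b + 4c + d = 50
  216a + 36b + 6c + d = 253
  512a + 64b + 8c + d = 704
Solving the system yields a = 2, b = -5, c = -1/2, d = 4.
So f(n) = 2n³ - 5n² - (1/2)n + 4.
The coefficient of n is -1/2.

-1/2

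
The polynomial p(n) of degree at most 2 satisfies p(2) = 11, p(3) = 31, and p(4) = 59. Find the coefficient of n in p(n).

Write p(n) = an^2 + bn + c. Substituting each data point gives a linear system:
  4a + 2b + c = 11
  9a + 3b + c = 31
  16a + 4b + c = 59
Solving the system yields a = 4, b = 0, c = -5.
So p(n) = 4n^2 - 5.
The coefficient of n is 0.

0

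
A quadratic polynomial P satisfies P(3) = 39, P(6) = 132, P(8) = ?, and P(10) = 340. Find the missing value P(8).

224

The 3 known points determine the degree-2 polynomial uniquely.
Write P(t) = at^2 + bt + c. Substituting each data point gives a linear system:
  9a + 3b + c = 39
  36a + 6b + c = 132
  100a + 10b + c = 340
Solving the system yields a = 3, b = 4, c = 0.
So P(t) = 3t^2 + 4t.
Then P(8) = 224.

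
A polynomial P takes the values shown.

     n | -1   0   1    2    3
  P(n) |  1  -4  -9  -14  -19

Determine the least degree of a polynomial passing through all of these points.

Forward differences of the values at n = -1, 0, 1, 2, 3:
  P  : 1  -4  -9  -14  -19
  Δ  : -5  -5  -5  -5
  Δ^2: 0  0  0
  Δ^3: 0  0
  Δ^4: 0
The first differences are constant (-5) and nonzero, while all higher differences vanish, so the minimal degree is 1.

1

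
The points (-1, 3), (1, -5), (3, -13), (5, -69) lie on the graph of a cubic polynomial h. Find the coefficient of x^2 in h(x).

Write h(x) = ax^3 + bx^2 + cx + d. Substituting each data point gives a linear system:
  -a + b - c + d = 3
  a + b + c + d = -5
  27a + 9b + 3c + d = -13
  125a + 25b + 5c + d = -69
Solving the system yields a = -1, b = 3, c = -3, d = -4.
So h(x) = -x^3 + 3x^2 - 3x - 4.
The coefficient of x^2 is 3.

3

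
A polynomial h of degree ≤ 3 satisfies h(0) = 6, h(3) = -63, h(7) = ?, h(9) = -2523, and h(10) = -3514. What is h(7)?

The 4 known points determine the degree-3 polynomial uniquely.
Write h(t) = at^3 + bt^2 + ct + d. Substituting each data point gives a linear system:
  d = 6
  27a + 9b + 3c + d = -63
  729a + 81b + 9c + d = -2523
  1000a + 100b + 10c + d = -3514
Solving the system yields a = -4, b = 5, c = -2, d = 6.
So h(t) = -4t³ + 5t² - 2t + 6.
Then h(7) = -1135.

-1135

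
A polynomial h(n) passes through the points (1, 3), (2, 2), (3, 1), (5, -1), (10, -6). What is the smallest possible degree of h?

Divided differences on the nodes 1, 2, 3, 5, 10:
  order 0: 3  2  1  -1  -6
  order 1: -1  -1  -1  -1
  order 2: 0  0  0
  order 3: 0  0
  order 4: 0
The order-1 divided differences are all -1 (nonzero) and every higher order vanishes, so the data lies on a polynomial of degree exactly 1.

1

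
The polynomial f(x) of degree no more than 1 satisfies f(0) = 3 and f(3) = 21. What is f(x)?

f(x) = 6x + 3

Write f(x) = ax + b. Substituting each data point gives a linear system:
  b = 3
  3a + b = 21
Solving the system yields a = 6, b = 3.
So f(x) = 6x + 3.
Check: f(3) = 21. ✓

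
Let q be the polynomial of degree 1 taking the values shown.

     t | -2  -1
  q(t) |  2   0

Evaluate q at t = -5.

Write q(t) = at + b. Substituting each data point gives a linear system:
  -2a + b = 2
  -a + b = 0
Solving the system yields a = -2, b = -2.
So q(t) = -2t - 2.
Then q(-5) = 8.

8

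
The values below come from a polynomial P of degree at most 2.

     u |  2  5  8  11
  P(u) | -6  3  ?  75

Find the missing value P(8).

On equispaced nodes a degree-2 polynomial has vanishing third forward difference, so
  - P(2) + 3·P(5) - 3·P(8) + P(11) = 0.
Substituting the known values and solving for P(8):
  -3·P(8) = -90
  P(8) = 30.

30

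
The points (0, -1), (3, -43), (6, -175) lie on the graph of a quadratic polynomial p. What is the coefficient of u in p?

1

Write p(u) = au^2 + bu + c. Substituting each data point gives a linear system:
  c = -1
  9a + 3b + c = -43
  36a + 6b + c = -175
Solving the system yields a = -5, b = 1, c = -1.
So p(u) = -5u^2 + u - 1.
The coefficient of u is 1.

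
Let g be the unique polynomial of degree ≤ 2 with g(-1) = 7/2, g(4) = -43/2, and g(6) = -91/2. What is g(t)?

g(t) = -t^2 - 2t + 5/2

Write g(t) = at^2 + bt + c. Substituting each data point gives a linear system:
  a - b + c = 7/2
  16a + 4b + c = -43/2
  36a + 6b + c = -91/2
Solving the system yields a = -1, b = -2, c = 5/2.
So g(t) = -t^2 - 2t + 5/2.
Check: g(-1) = 7/2. ✓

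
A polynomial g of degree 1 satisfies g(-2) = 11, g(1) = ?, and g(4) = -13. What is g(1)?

-1

On equispaced nodes a degree-1 polynomial has vanishing second forward difference, so
  g(-2) - 2·g(1) + g(4) = 0.
Substituting the known values and solving for g(1):
  -2·g(1) = 2
  g(1) = -1.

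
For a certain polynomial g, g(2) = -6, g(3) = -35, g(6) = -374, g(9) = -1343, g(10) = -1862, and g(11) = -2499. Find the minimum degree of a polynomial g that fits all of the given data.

Divided differences on the nodes 2, 3, 6, 9, 10, 11:
  order 0: -6  -35  -374  -1343  -1862  -2499
  order 1: -29  -113  -323  -519  -637
  order 2: -21  -35  -49  -59
  order 3: -2  -2  -2
  order 4: 0  0
  order 5: 0
The order-3 divided differences are all -2 (nonzero) and every higher order vanishes, so the data lies on a polynomial of degree exactly 3.

3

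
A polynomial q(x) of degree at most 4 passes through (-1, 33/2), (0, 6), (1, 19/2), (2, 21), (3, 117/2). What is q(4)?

164

Using the Lagrange interpolation formula with nodes -1, 0, 1, 2, 3:
  L_0(x) = x(x - 1)(x - 2)(x - 3) / 24
  L_1(x) = (x + 1)(x - 1)(x - 2)(x - 3) / -6
  L_2(x) = (x + 1)x(x - 2)(x - 3) / 4
  L_3(x) = (x + 1)x(x - 1)(x - 3) / -6
  L_4(x) = (x + 1)x(x - 1)(x - 2) / 24
Then q(x) = 33/2·L_0(x) + 6·L_1(x) + 19/2·L_2(x) + 21·L_3(x) + 117/2·L_4(x).
Expanding and collecting terms gives q(x) = x⁴ - 3x³ + 6x² - (1/2)x + 6.
Evaluating at x = 4: q(4) = 164.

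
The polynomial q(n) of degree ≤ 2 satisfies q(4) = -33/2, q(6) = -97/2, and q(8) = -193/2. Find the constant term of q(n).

-1/2

Write q(n) = an^2 + bn + c. Substituting each data point gives a linear system:
  16a + 4b + c = -33/2
  36a + 6b + c = -97/2
  64a + 8b + c = -193/2
Solving the system yields a = -2, b = 4, c = -1/2.
So q(n) = -2n^2 + 4n - 1/2.
The constant term is -1/2.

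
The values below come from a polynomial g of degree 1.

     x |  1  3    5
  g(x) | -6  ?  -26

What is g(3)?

The 2 known points determine the degree-1 polynomial uniquely.
Write g(x) = ax + b. Substituting each data point gives a linear system:
  a + b = -6
  5a + b = -26
Solving the system yields a = -5, b = -1.
So g(x) = -5x - 1.
Then g(3) = -16.

-16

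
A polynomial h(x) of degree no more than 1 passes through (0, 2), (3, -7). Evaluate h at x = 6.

-16

Write h(x) = ax + b. Substituting each data point gives a linear system:
  b = 2
  3a + b = -7
Solving the system yields a = -3, b = 2.
So h(x) = -3x + 2.
Then h(6) = -16.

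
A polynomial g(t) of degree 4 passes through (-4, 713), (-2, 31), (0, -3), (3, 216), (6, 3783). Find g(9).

Write g(t) = at^4 + bt^3 + ct^2 + dt + e. Substituting each data point gives a linear system:
  256a - 64b + 16c - 4d + e = 713
  16a - 8b + 4c - 2d + e = 31
  e = -3
  81a + 27b + 9c + 3d + e = 216
  1296a + 216b + 36c + 6d + e = 3783
Solving the system yields a = 3, b = 0, c = -3, d = 1, e = -3.
So g(t) = 3t⁴ - 3t² + t - 3.
Then g(9) = 19446.

19446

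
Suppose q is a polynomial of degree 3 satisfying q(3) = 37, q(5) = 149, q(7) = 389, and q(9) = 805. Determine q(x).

q(x) = x^3 + x^2 - x + 4

Using the Lagrange interpolation formula with nodes 3, 5, 7, 9:
  L_0(x) = (x - 5)(x - 7)(x - 9) / -48
  L_1(x) = (x - 3)(x - 7)(x - 9) / 16
  L_2(x) = (x - 3)(x - 5)(x - 9) / -16
  L_3(x) = (x - 3)(x - 5)(x - 7) / 48
Then q(x) = 37·L_0(x) + 149·L_1(x) + 389·L_2(x) + 805·L_3(x).
Expanding and collecting terms gives q(x) = x^3 + x^2 - x + 4.
Check: q(7) = 389. ✓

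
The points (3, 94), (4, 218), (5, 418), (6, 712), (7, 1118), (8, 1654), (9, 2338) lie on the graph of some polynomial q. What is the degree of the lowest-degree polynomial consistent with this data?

Forward differences of the values at u = 3, 4, 5, 6, 7, 8, 9:
  q  : 94  218  418  712  1118  1654  2338
  Δ  : 124  200  294  406  536  684
  Δ^2: 76  94  112  130  148
  Δ^3: 18  18  18  18
  Δ^4: 0  0  0
  Δ^5: 0  0
  Δ^6: 0
The third differences are constant (18) and nonzero, while all higher differences vanish, so the minimal degree is 3.

3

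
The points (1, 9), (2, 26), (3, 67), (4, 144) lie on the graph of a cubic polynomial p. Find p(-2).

Using the Lagrange interpolation formula with nodes 1, 2, 3, 4:
  L_0(n) = (n - 2)(n - 3)(n - 4) / -6
  L_1(n) = (n - 1)(n - 3)(n - 4) / 2
  L_2(n) = (n - 1)(n - 2)(n - 4) / -2
  L_3(n) = (n - 1)(n - 2)(n - 3) / 6
Then p(n) = 9·L_0(n) + 26·L_1(n) + 67·L_2(n) + 144·L_3(n).
Expanding and collecting terms gives p(n) = 2n^3 + 3n + 4.
Evaluating at n = -2: p(-2) = -18.

-18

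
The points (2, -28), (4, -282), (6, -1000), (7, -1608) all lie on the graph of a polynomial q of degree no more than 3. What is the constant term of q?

Write q(x) = ax^3 + bx^2 + cx + d. Substituting each data point gives a linear system:
  8a + 4b + 2c + d = -28
  64a + 16b + 4c + d = -282
  216a + 36b + 6c + d = -1000
  343a + 49b + 7c + d = -1608
Solving the system yields a = -5, b = 2, c = 1, d = 2.
So q(x) = -5x³ + 2x² + x + 2.
The constant term is 2.

2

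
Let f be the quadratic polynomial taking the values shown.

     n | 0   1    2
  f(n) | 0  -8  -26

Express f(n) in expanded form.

Write f(n) = an^2 + bn + c. Substituting each data point gives a linear system:
  c = 0
  a + b + c = -8
  4a + 2b + c = -26
Solving the system yields a = -5, b = -3, c = 0.
So f(n) = -5n^2 - 3n.
Check: f(0) = 0. ✓

f(n) = -5n^2 - 3n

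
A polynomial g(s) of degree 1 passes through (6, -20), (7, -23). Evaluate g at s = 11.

Write g(s) = as + b. Substituting each data point gives a linear system:
  6a + b = -20
  7a + b = -23
Solving the system yields a = -3, b = -2.
So g(s) = -3s - 2.
Then g(11) = -35.

-35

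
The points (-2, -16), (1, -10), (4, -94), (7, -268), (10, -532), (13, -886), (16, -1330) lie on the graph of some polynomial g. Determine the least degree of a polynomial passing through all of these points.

2

Forward differences of the values at t = -2, 1, 4, 7, 10, 13, 16:
  g  : -16  -10  -94  -268  -532  -886  -1330
  Δ  : 6  -84  -174  -264  -354  -444
  Δ^2: -90  -90  -90  -90  -90
  Δ^3: 0  0  0  0
  Δ^4: 0  0  0
  Δ^5: 0  0
  Δ^6: 0
The second differences are constant (-90) and nonzero, while all higher differences vanish, so the minimal degree is 2.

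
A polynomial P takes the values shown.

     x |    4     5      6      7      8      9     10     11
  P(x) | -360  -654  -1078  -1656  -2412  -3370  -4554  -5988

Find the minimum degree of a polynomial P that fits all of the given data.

Forward differences of the values at x = 4, 5, 6, 7, 8, 9, 10, 11:
  P  : -360  -654  -1078  -1656  -2412  -3370  -4554  -5988
  Δ  : -294  -424  -578  -756  -958  -1184  -1434
  Δ^2: -130  -154  -178  -202  -226  -250
  Δ^3: -24  -24  -24  -24  -24
  Δ^4: 0  0  0  0
  Δ^5: 0  0  0
  Δ^6: 0  0
  Δ^7: 0
The third differences are constant (-24) and nonzero, while all higher differences vanish, so the minimal degree is 3.

3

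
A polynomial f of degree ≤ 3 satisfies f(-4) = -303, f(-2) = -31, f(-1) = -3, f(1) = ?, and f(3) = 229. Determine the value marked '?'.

The 4 known points determine the degree-3 polynomial uniquely.
Write f(s) = as^3 + bs^2 + cs + d. Substituting each data point gives a linear system:
  -64a + 16b - 4c + d = -303
  -8a + 4b - 2c + d = -31
  -a + b - c + d = -3
  27a + 9b + 3c + d = 229
Solving the system yields a = 6, b = 6, c = 4, d = 1.
So f(s) = 6s^3 + 6s^2 + 4s + 1.
Then f(1) = 17.

17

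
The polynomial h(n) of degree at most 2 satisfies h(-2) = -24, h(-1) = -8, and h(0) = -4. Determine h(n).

Write h(n) = an^2 + bn + c. Substituting each data point gives a linear system:
  4a - 2b + c = -24
  a - b + c = -8
  c = -4
Solving the system yields a = -6, b = -2, c = -4.
So h(n) = -6n^2 - 2n - 4.
Check: h(-2) = -24. ✓

h(n) = -6n^2 - 2n - 4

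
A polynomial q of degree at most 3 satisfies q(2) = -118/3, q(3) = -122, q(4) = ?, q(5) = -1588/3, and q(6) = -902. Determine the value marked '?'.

The 4 known points determine the degree-3 polynomial uniquely.
Write q(n) = an^3 + bn^2 + cn + d. Substituting each data point gives a linear system:
  8a + 4b + 2c + d = -118/3
  27a + 9b + 3c + d = -122
  125a + 25b + 5c + d = -1588/3
  216a + 36b + 6c + d = -902
Solving the system yields a = -4, b = -1/3, c = -5, d = 4.
So q(n) = -4n^3 - (1/3)n^2 - 5n + 4.
Then q(4) = -832/3.

-832/3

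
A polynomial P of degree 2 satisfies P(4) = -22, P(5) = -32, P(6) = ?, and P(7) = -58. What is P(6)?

The 3 known points determine the degree-2 polynomial uniquely.
Write P(s) = as^2 + bs + c. Substituting each data point gives a linear system:
  16a + 4b + c = -22
  25a + 5b + c = -32
  49a + 7b + c = -58
Solving the system yields a = -1, b = -1, c = -2.
So P(s) = -s^2 - s - 2.
Then P(6) = -44.

-44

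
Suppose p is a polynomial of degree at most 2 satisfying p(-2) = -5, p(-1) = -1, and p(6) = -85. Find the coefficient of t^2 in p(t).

-2

Write p(t) = at^2 + bt + c. Substituting each data point gives a linear system:
  4a - 2b + c = -5
  a - b + c = -1
  36a + 6b + c = -85
Solving the system yields a = -2, b = -2, c = -1.
So p(t) = -2t^2 - 2t - 1.
The leading coefficient is -2.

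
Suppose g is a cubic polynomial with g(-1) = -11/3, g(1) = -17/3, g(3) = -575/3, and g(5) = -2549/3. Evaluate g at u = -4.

853/3

Write g(u) = au^3 + bu^2 + cu + d. Substituting each data point gives a linear system:
  -a + b - c + d = -11/3
  a + b + c + d = -17/3
  27a + 9b + 3c + d = -575/3
  125a + 25b + 5c + d = -2549/3
Solving the system yields a = -6, b = -5, c = 5, d = 1/3.
So g(u) = -6u^3 - 5u^2 + 5u + 1/3.
Then g(-4) = 853/3.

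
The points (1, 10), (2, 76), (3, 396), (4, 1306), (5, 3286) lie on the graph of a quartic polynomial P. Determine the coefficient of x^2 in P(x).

1

Write P(x) = ax^4 + bx^3 + cx^2 + dx + e. Substituting each data point gives a linear system:
  a + b + c + d + e = 10
  16a + 8b + 4c + 2d + e = 76
  81a + 27b + 9c + 3d + e = 396
  256a + 64b + 16c + 4d + e = 1306
  625a + 125b + 25c + 5d + e = 3286
Solving the system yields a = 6, b = -4, c = 1, d = 1, e = 6.
So P(x) = 6x^4 - 4x^3 + x^2 + x + 6.
The coefficient of x^2 is 1.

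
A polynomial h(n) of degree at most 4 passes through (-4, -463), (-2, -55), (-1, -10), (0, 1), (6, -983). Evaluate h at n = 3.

-50

Write h(n) = an^4 + bn^3 + cn^2 + dn + e. Substituting each data point gives a linear system:
  256a - 64b + 16c - 4d + e = -463
  16a - 8b + 4c - 2d + e = -55
  a - b + c - d + e = -10
  e = 1
  1296a + 216b + 36c + 6d + e = -983
Solving the system yields a = -1, b = 2, c = -4, d = 4, e = 1.
So h(n) = -n^4 + 2n^3 - 4n^2 + 4n + 1.
Then h(3) = -50.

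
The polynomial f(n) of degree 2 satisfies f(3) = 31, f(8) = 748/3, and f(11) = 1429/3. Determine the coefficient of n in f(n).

-1/3

Write f(n) = an^2 + bn + c. Substituting each data point gives a linear system:
  9a + 3b + c = 31
  64a + 8b + c = 748/3
  121a + 11b + c = 1429/3
Solving the system yields a = 4, b = -1/3, c = -4.
So f(n) = 4n^2 - (1/3)n - 4.
The coefficient of n is -1/3.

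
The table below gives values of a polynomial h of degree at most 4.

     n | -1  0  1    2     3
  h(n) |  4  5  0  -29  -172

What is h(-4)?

Forward differences of the values at n = -1, 0, 1, 2, 3:
  h  : 4  5  0  -29  -172
  Δ  : 1  -5  -29  -143
  Δ^2: -6  -24  -114
  Δ^3: -18  -90
  Δ^4: -72
The fourth differences are constant, confirming degree 4.
Interpolating (Newton forward form) and evaluating at n = -4 gives h(-4) = -935.

-935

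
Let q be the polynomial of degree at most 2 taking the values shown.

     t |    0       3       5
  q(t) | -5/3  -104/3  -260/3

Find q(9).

-788/3

Using the Lagrange interpolation formula with nodes 0, 3, 5:
  L_0(t) = (t - 3)(t - 5) / 15
  L_1(t) = t(t - 5) / -6
  L_2(t) = t(t - 3) / 10
Then q(t) = -5/3·L_0(t) - 104/3·L_1(t) - 260/3·L_2(t).
Expanding and collecting terms gives q(t) = -3t² - 2t - 5/3.
Evaluating at t = 9: q(9) = -788/3.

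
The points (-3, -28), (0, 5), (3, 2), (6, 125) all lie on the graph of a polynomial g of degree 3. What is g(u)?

Write g(u) = au^3 + bu^2 + cu + d. Substituting each data point gives a linear system:
  -27a + 9b - 3c + d = -28
  d = 5
  27a + 9b + 3c + d = 2
  216a + 36b + 6c + d = 125
Solving the system yields a = 1, b = -2, c = -4, d = 5.
So g(u) = u^3 - 2u^2 - 4u + 5.
Check: g(-3) = -28. ✓

g(u) = u^3 - 2u^2 - 4u + 5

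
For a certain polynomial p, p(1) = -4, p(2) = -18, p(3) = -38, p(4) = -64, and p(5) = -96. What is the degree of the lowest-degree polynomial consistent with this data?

Forward differences of the values at n = 1, 2, 3, 4, 5:
  p  : -4  -18  -38  -64  -96
  Δ  : -14  -20  -26  -32
  Δ^2: -6  -6  -6
  Δ^3: 0  0
  Δ^4: 0
The second differences are constant (-6) and nonzero, while all higher differences vanish, so the minimal degree is 2.

2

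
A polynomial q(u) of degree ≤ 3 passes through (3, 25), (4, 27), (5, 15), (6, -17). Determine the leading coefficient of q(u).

Write q(u) = au^3 + bu^2 + cu + d. Substituting each data point gives a linear system:
  27a + 9b + 3c + d = 25
  64a + 16b + 4c + d = 27
  125a + 25b + 5c + d = 15
  216a + 36b + 6c + d = -17
Solving the system yields a = -1, b = 5, c = 4, d = -5.
So q(u) = -u³ + 5u² + 4u - 5.
The leading coefficient is -1.

-1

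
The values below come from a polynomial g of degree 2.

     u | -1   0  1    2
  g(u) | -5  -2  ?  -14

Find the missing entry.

-5

On equispaced nodes a degree-2 polynomial has vanishing third forward difference, so
  - g(-1) + 3·g(0) - 3·g(1) + g(2) = 0.
Substituting the known values and solving for g(1):
  -3·g(1) = 15
  g(1) = -5.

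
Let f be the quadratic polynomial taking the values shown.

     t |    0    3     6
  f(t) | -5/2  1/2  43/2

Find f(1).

-7/2

Using the Lagrange interpolation formula with nodes 0, 3, 6:
  L_0(t) = (t - 3)(t - 6) / 18
  L_1(t) = t(t - 6) / -9
  L_2(t) = t(t - 3) / 18
Then f(t) = -5/2·L_0(t) + 1/2·L_1(t) + 43/2·L_2(t).
Expanding and collecting terms gives f(t) = t^2 - 2t - 5/2.
Evaluating at t = 1: f(1) = -7/2.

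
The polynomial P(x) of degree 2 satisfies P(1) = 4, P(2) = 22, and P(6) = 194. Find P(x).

P(x) = 5x^2 + 3x - 4

Write P(x) = ax^2 + bx + c. Substituting each data point gives a linear system:
  a + b + c = 4
  4a + 2b + c = 22
  36a + 6b + c = 194
Solving the system yields a = 5, b = 3, c = -4.
So P(x) = 5x^2 + 3x - 4.
Check: P(2) = 22. ✓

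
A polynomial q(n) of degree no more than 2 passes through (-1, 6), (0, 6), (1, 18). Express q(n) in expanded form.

q(n) = 6n^2 + 6n + 6

Write q(n) = an^2 + bn + c. Substituting each data point gives a linear system:
  a - b + c = 6
  c = 6
  a + b + c = 18
Solving the system yields a = 6, b = 6, c = 6.
So q(n) = 6n² + 6n + 6.
Check: q(1) = 18. ✓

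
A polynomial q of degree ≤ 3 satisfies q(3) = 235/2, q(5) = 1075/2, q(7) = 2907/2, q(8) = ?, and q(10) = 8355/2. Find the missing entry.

The 4 known points determine the degree-3 polynomial uniquely.
Write q(x) = ax^3 + bx^2 + cx + d. Substituting each data point gives a linear system:
  27a + 9b + 3c + d = 235/2
  125a + 25b + 5c + d = 1075/2
  343a + 49b + 7c + d = 2907/2
  1000a + 100b + 10c + d = 8355/2
Solving the system yields a = 4, b = 2, c = -2, d = -5/2.
So q(x) = 4x^3 + 2x^2 - 2x - 5/2.
Then q(8) = 4315/2.

4315/2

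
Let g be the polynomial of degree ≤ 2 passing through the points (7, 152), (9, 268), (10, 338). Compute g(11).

Using the Lagrange interpolation formula with nodes 7, 9, 10:
  L_0(s) = (s - 9)(s - 10) / 6
  L_1(s) = (s - 7)(s - 10) / -2
  L_2(s) = (s - 7)(s - 9) / 3
Then g(s) = 152·L_0(s) + 268·L_1(s) + 338·L_2(s).
Expanding and collecting terms gives g(s) = 4s² - 6s - 2.
Evaluating at s = 11: g(11) = 416.

416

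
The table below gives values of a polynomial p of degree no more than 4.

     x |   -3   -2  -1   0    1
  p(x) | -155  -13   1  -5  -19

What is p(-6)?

Using the Lagrange interpolation formula with nodes -3, -2, -1, 0, 1:
  L_0(x) = (x + 2)(x + 1)x(x - 1) / 24
  L_1(x) = (x + 3)(x + 1)x(x - 1) / -6
  L_2(x) = (x + 3)(x + 2)x(x - 1) / 4
  L_3(x) = (x + 3)(x + 2)(x + 1)(x - 1) / -6
  L_4(x) = (x + 3)(x + 2)(x + 1)x / 24
Then p(x) = -155·L_0(x) - 13·L_1(x) + 1·L_2(x) - 5·L_3(x) - 19·L_4(x).
Expanding and collecting terms gives p(x) = -4x^4 - 6x^3 - 4x - 5.
Evaluating at x = -6: p(-6) = -3869.

-3869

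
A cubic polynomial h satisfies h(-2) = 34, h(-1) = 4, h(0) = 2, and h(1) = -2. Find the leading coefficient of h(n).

-5

Write h(n) = an^3 + bn^2 + cn + d. Substituting each data point gives a linear system:
  -8a + 4b - 2c + d = 34
  -a + b - c + d = 4
  d = 2
  a + b + c + d = -2
Solving the system yields a = -5, b = -1, c = 2, d = 2.
So h(n) = -5n³ - n² + 2n + 2.
The leading coefficient is -5.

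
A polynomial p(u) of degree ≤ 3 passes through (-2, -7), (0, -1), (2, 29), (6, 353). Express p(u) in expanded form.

Using the Lagrange interpolation formula with nodes -2, 0, 2, 6:
  L_0(u) = u(u - 2)(u - 6) / -64
  L_1(u) = (u + 2)(u - 2)(u - 6) / 24
  L_2(u) = (u + 2)u(u - 6) / -32
  L_3(u) = (u + 2)u(u - 2) / 192
Then p(u) = -7·L_0(u) - 1·L_1(u) + 29·L_2(u) + 353·L_3(u).
Expanding and collecting terms gives p(u) = u³ + 3u² + 5u - 1.
Check: p(0) = -1. ✓

p(u) = u^3 + 3u^2 + 5u - 1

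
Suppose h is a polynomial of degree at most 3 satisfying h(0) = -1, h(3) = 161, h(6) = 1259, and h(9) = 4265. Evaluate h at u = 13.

Write h(u) = au^3 + bu^2 + cu + d. Substituting each data point gives a linear system:
  d = -1
  27a + 9b + 3c + d = 161
  216a + 36b + 6c + d = 1259
  729a + 81b + 9c + d = 4265
Solving the system yields a = 6, b = -2, c = 6, d = -1.
So h(u) = 6u^3 - 2u^2 + 6u - 1.
Then h(13) = 12921.

12921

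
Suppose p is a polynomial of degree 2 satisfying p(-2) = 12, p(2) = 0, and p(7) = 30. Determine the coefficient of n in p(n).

-3

Write p(n) = an^2 + bn + c. Substituting each data point gives a linear system:
  4a - 2b + c = 12
  4a + 2b + c = 0
  49a + 7b + c = 30
Solving the system yields a = 1, b = -3, c = 2.
So p(n) = n² - 3n + 2.
The coefficient of n is -3.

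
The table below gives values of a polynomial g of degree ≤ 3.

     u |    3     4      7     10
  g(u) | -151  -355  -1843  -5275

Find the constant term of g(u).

5

Write g(u) = au^3 + bu^2 + cu + d. Substituting each data point gives a linear system:
  27a + 9b + 3c + d = -151
  64a + 16b + 4c + d = -355
  343a + 49b + 7c + d = -1843
  1000a + 100b + 10c + d = -5275
Solving the system yields a = -5, b = -3, c = 2, d = 5.
So g(u) = -5u³ - 3u² + 2u + 5.
The constant term is 5.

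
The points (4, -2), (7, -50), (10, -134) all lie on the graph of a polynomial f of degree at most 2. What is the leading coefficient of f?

-2

Write f(s) = as^2 + bs + c. Substituting each data point gives a linear system:
  16a + 4b + c = -2
  49a + 7b + c = -50
  100a + 10b + c = -134
Solving the system yields a = -2, b = 6, c = 6.
So f(s) = -2s² + 6s + 6.
The leading coefficient is -2.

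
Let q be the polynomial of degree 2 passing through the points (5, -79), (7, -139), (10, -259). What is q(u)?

q(u) = -2u^2 - 6u + 1

Write q(u) = au^2 + bu + c. Substituting each data point gives a linear system:
  25a + 5b + c = -79
  49a + 7b + c = -139
  100a + 10b + c = -259
Solving the system yields a = -2, b = -6, c = 1.
So q(u) = -2u² - 6u + 1.
Check: q(5) = -79. ✓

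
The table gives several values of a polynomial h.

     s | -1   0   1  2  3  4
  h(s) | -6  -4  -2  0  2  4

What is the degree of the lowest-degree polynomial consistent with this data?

1

Forward differences of the values at s = -1, 0, 1, 2, 3, 4:
  h  : -6  -4  -2  0  2  4
  Δ  : 2  2  2  2  2
  Δ^2: 0  0  0  0
  Δ^3: 0  0  0
  Δ^4: 0  0
  Δ^5: 0
The first differences are constant (2) and nonzero, while all higher differences vanish, so the minimal degree is 1.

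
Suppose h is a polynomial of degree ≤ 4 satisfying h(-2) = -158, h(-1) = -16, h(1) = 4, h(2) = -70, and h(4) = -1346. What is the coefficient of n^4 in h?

Write h(n) = an^4 + bn^3 + cn^2 + dn + e. Substituting each data point gives a linear system:
  16a - 8b + 4c - 2d + e = -158
  a - b + c - d + e = -16
  a + b + c + d + e = 4
  16a + 8b + 4c + 2d + e = -70
  256a + 64b + 16c + 4d + e = -1346
Solving the system yields a = -6, b = 4, c = -6, d = 6, e = 6.
So h(n) = -6n⁴ + 4n³ - 6n² + 6n + 6.
The leading coefficient is -6.

-6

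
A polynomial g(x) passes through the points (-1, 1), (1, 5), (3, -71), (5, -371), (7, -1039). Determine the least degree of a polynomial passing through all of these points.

3

Forward differences of the values at x = -1, 1, 3, 5, 7:
  g  : 1  5  -71  -371  -1039
  Δ  : 4  -76  -300  -668
  Δ^2: -80  -224  -368
  Δ^3: -144  -144
  Δ^4: 0
The third differences are constant (-144) and nonzero, while all higher differences vanish, so the minimal degree is 3.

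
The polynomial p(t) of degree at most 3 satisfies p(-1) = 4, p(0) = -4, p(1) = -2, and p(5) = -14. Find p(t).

p(t) = -t^3 + 5t^2 - 2t - 4

Write p(t) = at^3 + bt^2 + ct + d. Substituting each data point gives a linear system:
  -a + b - c + d = 4
  d = -4
  a + b + c + d = -2
  125a + 25b + 5c + d = -14
Solving the system yields a = -1, b = 5, c = -2, d = -4.
So p(t) = -t^3 + 5t^2 - 2t - 4.
Check: p(5) = -14. ✓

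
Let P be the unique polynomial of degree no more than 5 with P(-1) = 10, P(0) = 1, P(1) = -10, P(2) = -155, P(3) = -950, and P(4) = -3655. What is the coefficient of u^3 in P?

-5

Write P(u) = au^5 + bu^4 + cu^3 + du^2 + eu + k. Substituting each data point gives a linear system:
  -a + b - c + d - e + k = 10
  k = 1
  a + b + c + d + e + k = -10
  32a + 16b + 8c + 4d + 2e + k = -155
  243a + 81b + 27c + 9d + 3e + k = -950
  1024a + 256b + 64c + 16d + 4e + k = -3655
Solving the system yields a = -3, b = -1, c = -5, d = 0, e = -2, k = 1.
So P(u) = -3u^5 - u^4 - 5u^3 - 2u + 1.
The coefficient of u^3 is -5.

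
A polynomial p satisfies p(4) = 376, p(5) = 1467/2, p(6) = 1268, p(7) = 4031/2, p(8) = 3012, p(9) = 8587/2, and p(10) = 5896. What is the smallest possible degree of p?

Forward differences of the values at t = 4, 5, 6, 7, 8, 9, 10:
  p  : 376  1467/2  1268  4031/2  3012  8587/2  5896
  Δ  : 715/2  1069/2  1495/2  1993/2  2563/2  3205/2
  Δ^2: 177  213  249  285  321
  Δ^3: 36  36  36  36
  Δ^4: 0  0  0
  Δ^5: 0  0
  Δ^6: 0
The third differences are constant (36) and nonzero, while all higher differences vanish, so the minimal degree is 3.

3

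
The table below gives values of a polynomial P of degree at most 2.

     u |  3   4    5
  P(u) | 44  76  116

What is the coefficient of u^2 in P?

Write P(u) = au^2 + bu + c. Substituting each data point gives a linear system:
  9a + 3b + c = 44
  16a + 4b + c = 76
  25a + 5b + c = 116
Solving the system yields a = 4, b = 4, c = -4.
So P(u) = 4u^2 + 4u - 4.
The leading coefficient is 4.

4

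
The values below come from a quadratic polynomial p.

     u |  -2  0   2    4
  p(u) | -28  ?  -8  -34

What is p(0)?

-6

On equispaced nodes a degree-2 polynomial has vanishing third forward difference, so
  - p(-2) + 3·p(0) - 3·p(2) + p(4) = 0.
Substituting the known values and solving for p(0):
  3·p(0) = -18
  p(0) = -6.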